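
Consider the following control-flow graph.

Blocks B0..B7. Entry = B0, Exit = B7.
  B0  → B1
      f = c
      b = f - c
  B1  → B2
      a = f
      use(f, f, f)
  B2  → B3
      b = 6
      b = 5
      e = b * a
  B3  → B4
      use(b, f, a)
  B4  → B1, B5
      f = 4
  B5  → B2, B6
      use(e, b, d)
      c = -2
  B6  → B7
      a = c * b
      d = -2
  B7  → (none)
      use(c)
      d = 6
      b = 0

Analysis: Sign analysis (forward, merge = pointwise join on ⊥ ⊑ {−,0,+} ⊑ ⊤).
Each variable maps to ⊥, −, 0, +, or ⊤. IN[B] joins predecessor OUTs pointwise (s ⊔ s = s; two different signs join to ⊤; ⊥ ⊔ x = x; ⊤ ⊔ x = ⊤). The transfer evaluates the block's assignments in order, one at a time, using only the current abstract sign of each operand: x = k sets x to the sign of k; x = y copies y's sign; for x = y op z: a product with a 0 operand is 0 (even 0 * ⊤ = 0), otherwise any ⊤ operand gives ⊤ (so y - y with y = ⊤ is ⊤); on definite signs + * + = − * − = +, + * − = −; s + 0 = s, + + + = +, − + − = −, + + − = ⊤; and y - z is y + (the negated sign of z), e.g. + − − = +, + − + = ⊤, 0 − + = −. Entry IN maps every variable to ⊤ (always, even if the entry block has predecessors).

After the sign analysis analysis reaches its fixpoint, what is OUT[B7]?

Answer: {a: -, b: 0, c: -, d: +, e: ⊤, f: +}

Trace:
Per-block solution:
  B0:   IN=(all ⊤)   OUT=(all ⊤)
  B1:   IN=(all ⊤)   OUT=(all ⊤)
  B2:   IN=(all ⊤)   OUT={b:+; rest ⊤}
  B3:   IN={b:+; rest ⊤}   OUT={b:+; rest ⊤}
  B4:   IN={b:+; rest ⊤}   OUT={b:+, f:+; rest ⊤}
  B5:   IN={b:+, f:+; rest ⊤}   OUT={b:+, c:-, f:+; rest ⊤}
  B6:   IN={b:+, c:-, f:+; rest ⊤}   OUT={a:-, b:+, c:-, d:-, f:+; rest ⊤}
  B7:   IN={a:-, b:+, c:-, d:-, f:+; rest ⊤}   OUT={a:-, b:0, c:-, d:+, f:+; rest ⊤}

Merge at B7: IN[B7] = OUT[B6] = {a: -, b: +, c: -, d: -, e: ⊤, f: +}
Applying B7's transfer function to that IN value gives OUT[B7] (row B7 above).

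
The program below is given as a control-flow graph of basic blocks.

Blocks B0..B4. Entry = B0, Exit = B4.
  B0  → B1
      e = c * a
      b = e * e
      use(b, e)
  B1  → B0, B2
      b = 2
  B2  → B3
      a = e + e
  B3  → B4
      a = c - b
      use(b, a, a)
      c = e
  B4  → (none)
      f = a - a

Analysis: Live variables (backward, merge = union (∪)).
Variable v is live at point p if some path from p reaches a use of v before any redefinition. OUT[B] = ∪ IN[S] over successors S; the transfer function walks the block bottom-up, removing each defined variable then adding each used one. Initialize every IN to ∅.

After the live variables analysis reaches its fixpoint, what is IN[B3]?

Answer: {b, c, e}

Derivation:
Fixpoint table:
  B0: | IN={a, c} | OUT={a, c, e}
  B1: | IN={a, c, e} | OUT={a, b, c, e}
  B2: | IN={b, c, e} | OUT={b, c, e}
  B3: | IN={b, c, e} | OUT={a}
  B4: | IN={a} | OUT={}

Merge at B3: OUT[B3] = IN[B4] = {a}
Applying B3's transfer function to that OUT value gives IN[B3] (row B3 above).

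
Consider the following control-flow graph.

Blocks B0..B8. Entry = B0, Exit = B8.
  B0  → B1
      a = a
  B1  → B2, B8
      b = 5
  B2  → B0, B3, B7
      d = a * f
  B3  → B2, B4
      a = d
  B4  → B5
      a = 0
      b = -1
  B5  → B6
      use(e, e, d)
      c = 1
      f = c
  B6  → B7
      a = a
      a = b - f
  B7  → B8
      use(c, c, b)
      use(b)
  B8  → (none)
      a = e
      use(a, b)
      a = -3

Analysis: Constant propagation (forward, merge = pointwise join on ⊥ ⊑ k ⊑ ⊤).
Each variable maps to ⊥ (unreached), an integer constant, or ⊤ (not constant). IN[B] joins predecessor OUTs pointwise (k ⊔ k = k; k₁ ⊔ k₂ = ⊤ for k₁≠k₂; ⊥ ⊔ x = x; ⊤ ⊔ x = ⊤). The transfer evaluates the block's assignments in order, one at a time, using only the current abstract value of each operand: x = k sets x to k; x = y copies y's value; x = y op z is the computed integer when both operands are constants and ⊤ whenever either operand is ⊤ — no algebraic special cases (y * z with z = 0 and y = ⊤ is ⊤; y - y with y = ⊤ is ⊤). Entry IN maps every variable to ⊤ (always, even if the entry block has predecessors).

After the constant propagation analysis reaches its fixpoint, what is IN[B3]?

Answer: {a: ⊤, b: 5, c: ⊤, d: ⊤, e: ⊤, f: ⊤}

Trace:
Converged values:
  B0:   IN=(all ⊤)   OUT=(all ⊤)
  B1:   IN=(all ⊤)   OUT={b:5; rest ⊤}
  B2:   IN={b:5; rest ⊤}   OUT={b:5; rest ⊤}
  B3:   IN={b:5; rest ⊤}   OUT={b:5; rest ⊤}
  B4:   IN={b:5; rest ⊤}   OUT={a:0, b:-1; rest ⊤}
  B5:   IN={a:0, b:-1; rest ⊤}   OUT={a:0, b:-1, c:1, f:1; rest ⊤}
  B6:   IN={a:0, b:-1, c:1, f:1; rest ⊤}   OUT={a:-2, b:-1, c:1, f:1; rest ⊤}
  B7:   IN=(all ⊤)   OUT=(all ⊤)
  B8:   IN=(all ⊤)   OUT={a:-3; rest ⊤}

Merge at B3: IN[B3] = OUT[B2] = {a: ⊤, b: 5, c: ⊤, d: ⊤, e: ⊤, f: ⊤}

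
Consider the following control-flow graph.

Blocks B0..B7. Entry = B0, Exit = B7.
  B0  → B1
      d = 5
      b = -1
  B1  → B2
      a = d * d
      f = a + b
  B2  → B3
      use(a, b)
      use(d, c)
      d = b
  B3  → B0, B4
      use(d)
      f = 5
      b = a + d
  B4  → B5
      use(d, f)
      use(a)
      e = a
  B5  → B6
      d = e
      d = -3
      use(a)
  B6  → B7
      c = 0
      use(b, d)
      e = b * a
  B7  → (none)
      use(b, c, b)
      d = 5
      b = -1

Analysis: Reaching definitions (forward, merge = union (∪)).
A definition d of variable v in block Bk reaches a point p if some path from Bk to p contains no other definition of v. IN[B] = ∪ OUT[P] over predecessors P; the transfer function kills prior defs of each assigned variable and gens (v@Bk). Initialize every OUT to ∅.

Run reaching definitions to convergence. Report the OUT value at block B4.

Fixpoint table:
  B0: | IN={a@B1, b@B3, d@B2, f@B3} | OUT={a@B1, b@B0, d@B0, f@B3}
  B1: | IN={a@B1, b@B0, d@B0, f@B3} | OUT={a@B1, b@B0, d@B0, f@B1}
  B2: | IN={a@B1, b@B0, d@B0, f@B1} | OUT={a@B1, b@B0, d@B2, f@B1}
  B3: | IN={a@B1, b@B0, d@B2, f@B1} | OUT={a@B1, b@B3, d@B2, f@B3}
  B4: | IN={a@B1, b@B3, d@B2, f@B3} | OUT={a@B1, b@B3, d@B2, e@B4, f@B3}
  B5: | IN={a@B1, b@B3, d@B2, e@B4, f@B3} | OUT={a@B1, b@B3, d@B5, e@B4, f@B3}
  B6: | IN={a@B1, b@B3, d@B5, e@B4, f@B3} | OUT={a@B1, b@B3, c@B6, d@B5, e@B6, f@B3}
  B7: | IN={a@B1, b@B3, c@B6, d@B5, e@B6, f@B3} | OUT={a@B1, b@B7, c@B6, d@B7, e@B6, f@B3}

Merge at B4: IN[B4] = OUT[B3] = {a@B1, b@B3, d@B2, f@B3}
Applying B4's transfer function to that IN value gives OUT[B4] (row B4 above).

Answer: {a@B1, b@B3, d@B2, e@B4, f@B3}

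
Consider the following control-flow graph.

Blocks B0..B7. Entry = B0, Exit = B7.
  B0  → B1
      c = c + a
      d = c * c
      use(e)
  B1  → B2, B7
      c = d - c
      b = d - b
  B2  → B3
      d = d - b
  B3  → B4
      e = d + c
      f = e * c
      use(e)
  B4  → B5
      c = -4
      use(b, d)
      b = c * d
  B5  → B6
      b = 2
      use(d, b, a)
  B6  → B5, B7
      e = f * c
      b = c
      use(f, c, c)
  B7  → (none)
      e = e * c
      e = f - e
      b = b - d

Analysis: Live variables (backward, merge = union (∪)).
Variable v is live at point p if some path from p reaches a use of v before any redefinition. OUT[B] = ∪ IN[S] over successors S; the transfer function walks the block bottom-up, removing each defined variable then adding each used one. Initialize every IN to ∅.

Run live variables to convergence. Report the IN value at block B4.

Answer: {a, b, d, f}

Derivation:
Converged values:
  B0:   IN={a, b, c, e, f}   OUT={a, b, c, d, e, f}
  B1:   IN={a, b, c, d, e, f}   OUT={a, b, c, d, e, f}
  B2:   IN={a, b, c, d}   OUT={a, b, c, d}
  B3:   IN={a, b, c, d}   OUT={a, b, d, f}
  B4:   IN={a, b, d, f}   OUT={a, c, d, f}
  B5:   IN={a, c, d, f}   OUT={a, c, d, f}
  B6:   IN={a, c, d, f}   OUT={a, b, c, d, e, f}
  B7:   IN={b, c, d, e, f}   OUT={}

Merge at B4: OUT[B4] = IN[B5] = {a, c, d, f}
Applying B4's transfer function to that OUT value gives IN[B4] (row B4 above).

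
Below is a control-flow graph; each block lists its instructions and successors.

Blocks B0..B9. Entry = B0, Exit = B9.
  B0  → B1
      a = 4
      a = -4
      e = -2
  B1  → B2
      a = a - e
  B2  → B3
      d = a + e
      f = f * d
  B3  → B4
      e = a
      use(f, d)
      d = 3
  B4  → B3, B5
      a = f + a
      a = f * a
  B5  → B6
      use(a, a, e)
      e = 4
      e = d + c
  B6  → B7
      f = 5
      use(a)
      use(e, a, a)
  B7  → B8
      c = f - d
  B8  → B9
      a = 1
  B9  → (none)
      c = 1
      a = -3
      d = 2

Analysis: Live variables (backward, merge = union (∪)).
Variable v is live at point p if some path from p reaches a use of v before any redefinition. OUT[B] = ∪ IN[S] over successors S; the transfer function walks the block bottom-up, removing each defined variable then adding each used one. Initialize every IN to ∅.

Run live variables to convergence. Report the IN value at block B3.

Converged values:
  B0:   IN={c, f}   OUT={a, c, e, f}
  B1:   IN={a, c, e, f}   OUT={a, c, e, f}
  B2:   IN={a, c, e, f}   OUT={a, c, d, f}
  B3:   IN={a, c, d, f}   OUT={a, c, d, e, f}
  B4:   IN={a, c, d, e, f}   OUT={a, c, d, e, f}
  B5:   IN={a, c, d, e}   OUT={a, d, e}
  B6:   IN={a, d, e}   OUT={d, f}
  B7:   IN={d, f}   OUT={}
  B8:   IN={}   OUT={}
  B9:   IN={}   OUT={}

Merge at B3: OUT[B3] = IN[B4] = {a, c, d, e, f}
Applying B3's transfer function to that OUT value gives IN[B3] (row B3 above).

Answer: {a, c, d, f}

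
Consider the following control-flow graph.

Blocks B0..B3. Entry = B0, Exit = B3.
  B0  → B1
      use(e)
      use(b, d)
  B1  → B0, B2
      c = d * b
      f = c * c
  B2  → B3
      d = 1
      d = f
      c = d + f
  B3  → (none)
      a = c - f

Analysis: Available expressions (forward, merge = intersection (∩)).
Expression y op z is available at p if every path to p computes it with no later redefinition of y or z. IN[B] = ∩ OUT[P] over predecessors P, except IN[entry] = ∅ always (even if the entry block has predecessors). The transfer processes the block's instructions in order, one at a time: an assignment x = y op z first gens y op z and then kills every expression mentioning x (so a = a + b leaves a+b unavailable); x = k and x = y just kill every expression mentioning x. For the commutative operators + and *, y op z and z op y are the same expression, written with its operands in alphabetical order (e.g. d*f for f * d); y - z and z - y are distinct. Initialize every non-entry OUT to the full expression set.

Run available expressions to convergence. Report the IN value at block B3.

Answer: {d+f}

Trace:
Fixpoint table:
  B0:   IN={}   OUT={}
  B1:   IN={}   OUT={b*d, c*c}
  B2:   IN={b*d, c*c}   OUT={d+f}
  B3:   IN={d+f}   OUT={c-f, d+f}

Merge at B3: IN[B3] = OUT[B2] = {d+f}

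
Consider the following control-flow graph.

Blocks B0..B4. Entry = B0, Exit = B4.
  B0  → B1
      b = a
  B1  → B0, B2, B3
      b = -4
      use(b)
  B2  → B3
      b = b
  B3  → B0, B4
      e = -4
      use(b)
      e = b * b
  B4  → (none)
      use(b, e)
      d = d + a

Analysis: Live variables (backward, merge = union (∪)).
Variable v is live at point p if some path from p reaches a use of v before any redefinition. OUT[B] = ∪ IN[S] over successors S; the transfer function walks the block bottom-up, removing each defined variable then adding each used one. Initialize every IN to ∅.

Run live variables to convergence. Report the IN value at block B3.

Fixpoint table:
  B0:  IN={a, d}  OUT={a, d}
  B1:  IN={a, d}  OUT={a, b, d}
  B2:  IN={a, b, d}  OUT={a, b, d}
  B3:  IN={a, b, d}  OUT={a, b, d, e}
  B4:  IN={a, b, d, e}  OUT={}

Merge at B3: OUT[B3] = IN[B0] ⊔ IN[B4] = {a, b, d, e}
Applying B3's transfer function to that OUT value gives IN[B3] (row B3 above).

Answer: {a, b, d}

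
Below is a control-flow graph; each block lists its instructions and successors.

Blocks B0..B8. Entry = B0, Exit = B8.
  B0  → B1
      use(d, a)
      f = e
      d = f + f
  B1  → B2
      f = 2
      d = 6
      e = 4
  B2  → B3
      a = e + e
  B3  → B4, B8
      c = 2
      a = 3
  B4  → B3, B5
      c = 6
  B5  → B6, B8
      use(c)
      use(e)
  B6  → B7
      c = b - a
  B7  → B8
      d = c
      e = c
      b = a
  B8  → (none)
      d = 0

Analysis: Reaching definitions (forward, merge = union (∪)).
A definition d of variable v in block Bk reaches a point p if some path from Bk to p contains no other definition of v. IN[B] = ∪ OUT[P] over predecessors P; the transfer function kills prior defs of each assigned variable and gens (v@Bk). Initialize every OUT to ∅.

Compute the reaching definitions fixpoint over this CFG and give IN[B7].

Answer: {a@B3, c@B6, d@B1, e@B1, f@B1}

Working:
Per-block solution:
  B0:  IN={}  OUT={d@B0, f@B0}
  B1:  IN={d@B0, f@B0}  OUT={d@B1, e@B1, f@B1}
  B2:  IN={d@B1, e@B1, f@B1}  OUT={a@B2, d@B1, e@B1, f@B1}
  B3:  IN={a@B2, a@B3, c@B4, d@B1, e@B1, f@B1}  OUT={a@B3, c@B3, d@B1, e@B1, f@B1}
  B4:  IN={a@B3, c@B3, d@B1, e@B1, f@B1}  OUT={a@B3, c@B4, d@B1, e@B1, f@B1}
  B5:  IN={a@B3, c@B4, d@B1, e@B1, f@B1}  OUT={a@B3, c@B4, d@B1, e@B1, f@B1}
  B6:  IN={a@B3, c@B4, d@B1, e@B1, f@B1}  OUT={a@B3, c@B6, d@B1, e@B1, f@B1}
  B7:  IN={a@B3, c@B6, d@B1, e@B1, f@B1}  OUT={a@B3, b@B7, c@B6, d@B7, e@B7, f@B1}
  B8:  IN={a@B3, b@B7, c@B3, c@B4, c@B6, d@B1, d@B7, e@B1, e@B7, f@B1}  OUT={a@B3, b@B7, c@B3, c@B4, c@B6, d@B8, e@B1, e@B7, f@B1}

Merge at B7: IN[B7] = OUT[B6] = {a@B3, c@B6, d@B1, e@B1, f@B1}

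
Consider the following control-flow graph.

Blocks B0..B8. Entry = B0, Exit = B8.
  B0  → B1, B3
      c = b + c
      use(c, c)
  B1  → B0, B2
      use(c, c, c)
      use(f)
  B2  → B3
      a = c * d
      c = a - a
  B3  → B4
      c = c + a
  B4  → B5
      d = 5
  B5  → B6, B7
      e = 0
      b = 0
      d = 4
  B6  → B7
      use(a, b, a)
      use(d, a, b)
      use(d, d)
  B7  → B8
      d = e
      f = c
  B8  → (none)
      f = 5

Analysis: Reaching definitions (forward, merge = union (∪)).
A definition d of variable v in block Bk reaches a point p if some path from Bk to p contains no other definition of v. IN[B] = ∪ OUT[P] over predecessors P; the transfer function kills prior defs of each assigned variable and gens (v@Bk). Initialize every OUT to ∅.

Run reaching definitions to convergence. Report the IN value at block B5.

Answer: {a@B2, c@B3, d@B4}

Working:
Converged values:
  B0: | IN={c@B0} | OUT={c@B0}
  B1: | IN={c@B0} | OUT={c@B0}
  B2: | IN={c@B0} | OUT={a@B2, c@B2}
  B3: | IN={a@B2, c@B0, c@B2} | OUT={a@B2, c@B3}
  B4: | IN={a@B2, c@B3} | OUT={a@B2, c@B3, d@B4}
  B5: | IN={a@B2, c@B3, d@B4} | OUT={a@B2, b@B5, c@B3, d@B5, e@B5}
  B6: | IN={a@B2, b@B5, c@B3, d@B5, e@B5} | OUT={a@B2, b@B5, c@B3, d@B5, e@B5}
  B7: | IN={a@B2, b@B5, c@B3, d@B5, e@B5} | OUT={a@B2, b@B5, c@B3, d@B7, e@B5, f@B7}
  B8: | IN={a@B2, b@B5, c@B3, d@B7, e@B5, f@B7} | OUT={a@B2, b@B5, c@B3, d@B7, e@B5, f@B8}

Merge at B5: IN[B5] = OUT[B4] = {a@B2, c@B3, d@B4}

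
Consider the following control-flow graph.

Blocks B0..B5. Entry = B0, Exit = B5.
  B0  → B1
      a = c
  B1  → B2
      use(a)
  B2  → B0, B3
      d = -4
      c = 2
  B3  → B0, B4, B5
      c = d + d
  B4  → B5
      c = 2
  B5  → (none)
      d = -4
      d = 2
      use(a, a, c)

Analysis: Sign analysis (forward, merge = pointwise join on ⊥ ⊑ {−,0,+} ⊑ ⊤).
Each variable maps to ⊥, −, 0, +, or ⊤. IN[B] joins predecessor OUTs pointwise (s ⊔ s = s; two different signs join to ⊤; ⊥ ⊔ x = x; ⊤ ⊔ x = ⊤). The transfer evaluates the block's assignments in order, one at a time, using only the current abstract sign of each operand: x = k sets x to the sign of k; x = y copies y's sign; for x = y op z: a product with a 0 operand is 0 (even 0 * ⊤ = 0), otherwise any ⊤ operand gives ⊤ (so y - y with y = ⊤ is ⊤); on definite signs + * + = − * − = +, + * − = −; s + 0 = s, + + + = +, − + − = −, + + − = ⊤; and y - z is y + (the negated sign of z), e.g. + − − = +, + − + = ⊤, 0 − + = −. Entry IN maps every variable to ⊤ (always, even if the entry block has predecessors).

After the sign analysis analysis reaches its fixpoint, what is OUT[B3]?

Answer: {a: ⊤, b: ⊤, c: -, d: -, e: ⊤, f: ⊤}

Trace:
Per-block solution:
  B0:   IN=(all ⊤)   OUT=(all ⊤)
  B1:   IN=(all ⊤)   OUT=(all ⊤)
  B2:   IN=(all ⊤)   OUT={c:+, d:-; rest ⊤}
  B3:   IN={c:+, d:-; rest ⊤}   OUT={c:-, d:-; rest ⊤}
  B4:   IN={c:-, d:-; rest ⊤}   OUT={c:+, d:-; rest ⊤}
  B5:   IN={d:-; rest ⊤}   OUT={d:+; rest ⊤}

Merge at B3: IN[B3] = OUT[B2] = {a: ⊤, b: ⊤, c: +, d: -, e: ⊤, f: ⊤}
Applying B3's transfer function to that IN value gives OUT[B3] (row B3 above).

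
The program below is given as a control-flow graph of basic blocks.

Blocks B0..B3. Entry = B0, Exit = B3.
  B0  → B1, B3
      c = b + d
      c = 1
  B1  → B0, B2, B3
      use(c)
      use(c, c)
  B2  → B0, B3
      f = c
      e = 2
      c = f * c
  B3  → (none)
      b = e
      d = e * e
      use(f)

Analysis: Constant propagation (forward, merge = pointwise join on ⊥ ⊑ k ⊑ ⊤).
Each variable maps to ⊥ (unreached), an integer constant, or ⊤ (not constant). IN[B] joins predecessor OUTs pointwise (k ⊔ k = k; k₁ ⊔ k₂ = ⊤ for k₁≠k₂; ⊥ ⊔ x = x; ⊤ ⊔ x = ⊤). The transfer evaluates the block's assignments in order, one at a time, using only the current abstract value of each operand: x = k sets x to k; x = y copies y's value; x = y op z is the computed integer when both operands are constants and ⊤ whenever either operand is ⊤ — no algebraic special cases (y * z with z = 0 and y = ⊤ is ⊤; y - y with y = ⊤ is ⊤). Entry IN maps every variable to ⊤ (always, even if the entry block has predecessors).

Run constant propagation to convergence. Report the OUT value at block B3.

Converged values:
  B0: | IN=(all ⊤) | OUT={c:1; rest ⊤}
  B1: | IN={c:1; rest ⊤} | OUT={c:1; rest ⊤}
  B2: | IN={c:1; rest ⊤} | OUT={c:1, e:2, f:1; rest ⊤}
  B3: | IN={c:1; rest ⊤} | OUT={c:1; rest ⊤}

Merge at B3: IN[B3] = OUT[B0] ⊔ OUT[B1] ⊔ OUT[B2] = {a: ⊤, b: ⊤, c: 1, d: ⊤, e: ⊤, f: ⊤}
Applying B3's transfer function to that IN value gives OUT[B3] (row B3 above).

Answer: {a: ⊤, b: ⊤, c: 1, d: ⊤, e: ⊤, f: ⊤}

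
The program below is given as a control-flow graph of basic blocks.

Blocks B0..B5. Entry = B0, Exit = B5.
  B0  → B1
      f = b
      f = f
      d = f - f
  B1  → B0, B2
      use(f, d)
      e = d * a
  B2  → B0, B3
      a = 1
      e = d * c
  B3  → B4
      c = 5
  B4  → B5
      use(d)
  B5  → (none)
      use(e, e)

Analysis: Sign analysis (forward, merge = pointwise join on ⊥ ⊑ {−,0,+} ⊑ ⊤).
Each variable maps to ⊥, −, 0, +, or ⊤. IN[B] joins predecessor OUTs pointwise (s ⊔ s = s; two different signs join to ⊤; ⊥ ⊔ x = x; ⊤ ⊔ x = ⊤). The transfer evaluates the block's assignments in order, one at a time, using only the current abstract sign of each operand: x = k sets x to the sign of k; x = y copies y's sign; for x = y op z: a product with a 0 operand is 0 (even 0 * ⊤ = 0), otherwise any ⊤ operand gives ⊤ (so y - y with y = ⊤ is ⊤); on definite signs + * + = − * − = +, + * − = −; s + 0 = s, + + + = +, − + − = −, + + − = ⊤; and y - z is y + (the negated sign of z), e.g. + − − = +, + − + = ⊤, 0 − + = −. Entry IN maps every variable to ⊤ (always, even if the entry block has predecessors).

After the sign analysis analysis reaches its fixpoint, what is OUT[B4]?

Answer: {a: +, b: ⊤, c: +, d: ⊤, e: ⊤, f: ⊤}

Working:
Per-block solution:
  B0: | IN=(all ⊤) | OUT=(all ⊤)
  B1: | IN=(all ⊤) | OUT=(all ⊤)
  B2: | IN=(all ⊤) | OUT={a:+; rest ⊤}
  B3: | IN={a:+; rest ⊤} | OUT={a:+, c:+; rest ⊤}
  B4: | IN={a:+, c:+; rest ⊤} | OUT={a:+, c:+; rest ⊤}
  B5: | IN={a:+, c:+; rest ⊤} | OUT={a:+, c:+; rest ⊤}

Merge at B4: IN[B4] = OUT[B3] = {a: +, b: ⊤, c: +, d: ⊤, e: ⊤, f: ⊤}
Applying B4's transfer function to that IN value gives OUT[B4] (row B4 above).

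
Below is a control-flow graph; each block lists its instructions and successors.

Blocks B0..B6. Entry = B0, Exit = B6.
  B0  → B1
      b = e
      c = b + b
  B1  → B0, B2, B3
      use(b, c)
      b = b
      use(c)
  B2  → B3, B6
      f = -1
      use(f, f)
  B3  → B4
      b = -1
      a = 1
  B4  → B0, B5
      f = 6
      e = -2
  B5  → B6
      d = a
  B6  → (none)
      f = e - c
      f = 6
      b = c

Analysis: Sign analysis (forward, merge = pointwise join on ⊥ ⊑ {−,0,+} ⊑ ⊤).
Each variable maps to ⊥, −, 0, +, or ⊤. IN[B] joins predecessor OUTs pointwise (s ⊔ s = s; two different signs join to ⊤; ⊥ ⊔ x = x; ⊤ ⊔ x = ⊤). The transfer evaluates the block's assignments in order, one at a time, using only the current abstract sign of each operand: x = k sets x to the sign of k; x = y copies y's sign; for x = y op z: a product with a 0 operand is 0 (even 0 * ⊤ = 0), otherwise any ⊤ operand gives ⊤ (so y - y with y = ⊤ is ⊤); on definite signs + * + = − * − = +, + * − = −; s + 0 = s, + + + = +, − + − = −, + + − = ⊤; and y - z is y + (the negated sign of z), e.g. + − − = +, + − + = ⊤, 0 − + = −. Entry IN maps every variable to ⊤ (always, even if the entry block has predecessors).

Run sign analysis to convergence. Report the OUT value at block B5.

Per-block solution:
  B0:   IN=(all ⊤)   OUT=(all ⊤)
  B1:   IN=(all ⊤)   OUT=(all ⊤)
  B2:   IN=(all ⊤)   OUT={f:-; rest ⊤}
  B3:   IN=(all ⊤)   OUT={a:+, b:-; rest ⊤}
  B4:   IN={a:+, b:-; rest ⊤}   OUT={a:+, b:-, e:-, f:+; rest ⊤}
  B5:   IN={a:+, b:-, e:-, f:+; rest ⊤}   OUT={a:+, b:-, d:+, e:-, f:+; rest ⊤}
  B6:   IN=(all ⊤)   OUT={f:+; rest ⊤}

Merge at B5: IN[B5] = OUT[B4] = {a: +, b: -, c: ⊤, d: ⊤, e: -, f: +}
Applying B5's transfer function to that IN value gives OUT[B5] (row B5 above).

Answer: {a: +, b: -, c: ⊤, d: +, e: -, f: +}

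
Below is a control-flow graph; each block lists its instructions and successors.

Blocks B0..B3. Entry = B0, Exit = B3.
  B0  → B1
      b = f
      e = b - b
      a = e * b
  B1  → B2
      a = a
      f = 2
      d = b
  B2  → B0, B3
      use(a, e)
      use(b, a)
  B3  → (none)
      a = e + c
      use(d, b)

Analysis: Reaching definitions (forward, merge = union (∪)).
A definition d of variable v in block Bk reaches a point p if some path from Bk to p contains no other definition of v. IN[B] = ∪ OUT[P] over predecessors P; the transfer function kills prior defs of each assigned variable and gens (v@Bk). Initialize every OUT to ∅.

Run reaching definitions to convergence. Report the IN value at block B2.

Fixpoint table:
  B0: | IN={a@B1, b@B0, d@B1, e@B0, f@B1} | OUT={a@B0, b@B0, d@B1, e@B0, f@B1}
  B1: | IN={a@B0, b@B0, d@B1, e@B0, f@B1} | OUT={a@B1, b@B0, d@B1, e@B0, f@B1}
  B2: | IN={a@B1, b@B0, d@B1, e@B0, f@B1} | OUT={a@B1, b@B0, d@B1, e@B0, f@B1}
  B3: | IN={a@B1, b@B0, d@B1, e@B0, f@B1} | OUT={a@B3, b@B0, d@B1, e@B0, f@B1}

Merge at B2: IN[B2] = OUT[B1] = {a@B1, b@B0, d@B1, e@B0, f@B1}

Answer: {a@B1, b@B0, d@B1, e@B0, f@B1}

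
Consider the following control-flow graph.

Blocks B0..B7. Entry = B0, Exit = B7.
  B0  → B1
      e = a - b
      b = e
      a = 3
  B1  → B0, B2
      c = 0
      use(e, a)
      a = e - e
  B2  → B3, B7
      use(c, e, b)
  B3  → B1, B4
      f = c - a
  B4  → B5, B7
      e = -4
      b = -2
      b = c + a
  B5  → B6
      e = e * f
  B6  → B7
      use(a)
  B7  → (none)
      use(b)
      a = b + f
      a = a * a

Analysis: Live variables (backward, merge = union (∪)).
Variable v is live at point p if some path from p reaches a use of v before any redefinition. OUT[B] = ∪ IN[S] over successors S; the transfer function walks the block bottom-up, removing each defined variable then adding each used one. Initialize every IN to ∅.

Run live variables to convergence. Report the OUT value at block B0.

Per-block solution:
  B0:  IN={a, b, f}  OUT={a, b, e, f}
  B1:  IN={a, b, e, f}  OUT={a, b, c, e, f}
  B2:  IN={a, b, c, e, f}  OUT={a, b, c, e, f}
  B3:  IN={a, b, c, e}  OUT={a, b, c, e, f}
  B4:  IN={a, c, f}  OUT={a, b, e, f}
  B5:  IN={a, b, e, f}  OUT={a, b, f}
  B6:  IN={a, b, f}  OUT={b, f}
  B7:  IN={b, f}  OUT={}

Merge at B0: OUT[B0] = IN[B1] = {a, b, e, f}

Answer: {a, b, e, f}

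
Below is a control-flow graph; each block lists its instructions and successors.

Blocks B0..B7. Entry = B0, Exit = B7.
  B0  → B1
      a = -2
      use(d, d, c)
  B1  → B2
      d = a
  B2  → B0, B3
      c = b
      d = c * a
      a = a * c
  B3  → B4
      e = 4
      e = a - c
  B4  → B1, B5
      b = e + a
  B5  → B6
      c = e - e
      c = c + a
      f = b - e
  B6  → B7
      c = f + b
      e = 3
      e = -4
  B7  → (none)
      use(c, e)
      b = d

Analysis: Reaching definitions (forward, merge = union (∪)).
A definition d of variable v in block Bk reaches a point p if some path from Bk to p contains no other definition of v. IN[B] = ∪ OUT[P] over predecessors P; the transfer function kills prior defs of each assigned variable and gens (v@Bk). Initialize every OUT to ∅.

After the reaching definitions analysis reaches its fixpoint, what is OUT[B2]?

Answer: {a@B2, b@B4, c@B2, d@B2, e@B3}

Working:
Converged values:
  B0:  IN={a@B2, b@B4, c@B2, d@B2, e@B3}  OUT={a@B0, b@B4, c@B2, d@B2, e@B3}
  B1:  IN={a@B0, a@B2, b@B4, c@B2, d@B2, e@B3}  OUT={a@B0, a@B2, b@B4, c@B2, d@B1, e@B3}
  B2:  IN={a@B0, a@B2, b@B4, c@B2, d@B1, e@B3}  OUT={a@B2, b@B4, c@B2, d@B2, e@B3}
  B3:  IN={a@B2, b@B4, c@B2, d@B2, e@B3}  OUT={a@B2, b@B4, c@B2, d@B2, e@B3}
  B4:  IN={a@B2, b@B4, c@B2, d@B2, e@B3}  OUT={a@B2, b@B4, c@B2, d@B2, e@B3}
  B5:  IN={a@B2, b@B4, c@B2, d@B2, e@B3}  OUT={a@B2, b@B4, c@B5, d@B2, e@B3, f@B5}
  B6:  IN={a@B2, b@B4, c@B5, d@B2, e@B3, f@B5}  OUT={a@B2, b@B4, c@B6, d@B2, e@B6, f@B5}
  B7:  IN={a@B2, b@B4, c@B6, d@B2, e@B6, f@B5}  OUT={a@B2, b@B7, c@B6, d@B2, e@B6, f@B5}

Merge at B2: IN[B2] = OUT[B1] = {a@B0, a@B2, b@B4, c@B2, d@B1, e@B3}
Applying B2's transfer function to that IN value gives OUT[B2] (row B2 above).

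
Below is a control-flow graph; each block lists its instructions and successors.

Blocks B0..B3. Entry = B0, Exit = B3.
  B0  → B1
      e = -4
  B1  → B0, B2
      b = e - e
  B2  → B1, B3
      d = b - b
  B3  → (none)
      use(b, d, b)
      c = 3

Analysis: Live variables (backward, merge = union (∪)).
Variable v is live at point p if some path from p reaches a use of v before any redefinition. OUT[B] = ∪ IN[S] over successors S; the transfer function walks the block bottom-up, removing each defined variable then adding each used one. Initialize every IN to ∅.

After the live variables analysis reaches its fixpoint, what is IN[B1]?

Answer: {e}

Derivation:
Per-block solution:
  B0: | IN={} | OUT={e}
  B1: | IN={e} | OUT={b, e}
  B2: | IN={b, e} | OUT={b, d, e}
  B3: | IN={b, d} | OUT={}

Merge at B1: OUT[B1] = IN[B0] ⊔ IN[B2] = {b, e}
Applying B1's transfer function to that OUT value gives IN[B1] (row B1 above).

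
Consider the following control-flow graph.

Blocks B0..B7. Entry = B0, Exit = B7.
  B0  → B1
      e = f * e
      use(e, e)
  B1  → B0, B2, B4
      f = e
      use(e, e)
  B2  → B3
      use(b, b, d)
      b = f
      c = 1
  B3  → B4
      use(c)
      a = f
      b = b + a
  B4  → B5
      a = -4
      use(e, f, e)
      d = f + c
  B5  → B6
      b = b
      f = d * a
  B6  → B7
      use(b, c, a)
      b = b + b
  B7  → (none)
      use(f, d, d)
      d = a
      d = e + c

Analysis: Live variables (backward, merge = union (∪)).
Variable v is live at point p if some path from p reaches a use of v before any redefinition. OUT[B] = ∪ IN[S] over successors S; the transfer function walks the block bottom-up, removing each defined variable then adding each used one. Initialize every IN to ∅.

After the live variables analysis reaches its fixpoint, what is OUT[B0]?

Fixpoint table:
  B0:  IN={b, c, d, e, f}  OUT={b, c, d, e}
  B1:  IN={b, c, d, e}  OUT={b, c, d, e, f}
  B2:  IN={b, d, e, f}  OUT={b, c, e, f}
  B3:  IN={b, c, e, f}  OUT={b, c, e, f}
  B4:  IN={b, c, e, f}  OUT={a, b, c, d, e}
  B5:  IN={a, b, c, d, e}  OUT={a, b, c, d, e, f}
  B6:  IN={a, b, c, d, e, f}  OUT={a, c, d, e, f}
  B7:  IN={a, c, d, e, f}  OUT={}

Merge at B0: OUT[B0] = IN[B1] = {b, c, d, e}

Answer: {b, c, d, e}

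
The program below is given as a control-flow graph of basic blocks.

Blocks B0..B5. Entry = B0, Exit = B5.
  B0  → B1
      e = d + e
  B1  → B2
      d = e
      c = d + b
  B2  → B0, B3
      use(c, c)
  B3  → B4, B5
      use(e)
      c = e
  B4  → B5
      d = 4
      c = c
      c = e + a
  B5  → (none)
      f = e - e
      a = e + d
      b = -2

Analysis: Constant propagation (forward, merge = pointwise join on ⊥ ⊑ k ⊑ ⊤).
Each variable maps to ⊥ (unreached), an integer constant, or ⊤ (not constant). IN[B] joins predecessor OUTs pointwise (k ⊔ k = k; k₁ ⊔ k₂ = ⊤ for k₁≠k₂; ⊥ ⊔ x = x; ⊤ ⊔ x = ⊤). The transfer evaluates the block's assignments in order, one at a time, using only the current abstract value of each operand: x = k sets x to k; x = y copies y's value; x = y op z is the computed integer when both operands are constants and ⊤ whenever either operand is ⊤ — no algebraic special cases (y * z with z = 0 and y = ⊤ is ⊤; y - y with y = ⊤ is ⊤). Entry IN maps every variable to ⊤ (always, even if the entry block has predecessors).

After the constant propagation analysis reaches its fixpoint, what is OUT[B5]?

Converged values:
  B0:  IN=(all ⊤)  OUT=(all ⊤)
  B1:  IN=(all ⊤)  OUT=(all ⊤)
  B2:  IN=(all ⊤)  OUT=(all ⊤)
  B3:  IN=(all ⊤)  OUT=(all ⊤)
  B4:  IN=(all ⊤)  OUT={d:4; rest ⊤}
  B5:  IN=(all ⊤)  OUT={b:-2; rest ⊤}

Merge at B5: IN[B5] = OUT[B3] ⊔ OUT[B4] = {a: ⊤, b: ⊤, c: ⊤, d: ⊤, e: ⊤, f: ⊤}
Applying B5's transfer function to that IN value gives OUT[B5] (row B5 above).

Answer: {a: ⊤, b: -2, c: ⊤, d: ⊤, e: ⊤, f: ⊤}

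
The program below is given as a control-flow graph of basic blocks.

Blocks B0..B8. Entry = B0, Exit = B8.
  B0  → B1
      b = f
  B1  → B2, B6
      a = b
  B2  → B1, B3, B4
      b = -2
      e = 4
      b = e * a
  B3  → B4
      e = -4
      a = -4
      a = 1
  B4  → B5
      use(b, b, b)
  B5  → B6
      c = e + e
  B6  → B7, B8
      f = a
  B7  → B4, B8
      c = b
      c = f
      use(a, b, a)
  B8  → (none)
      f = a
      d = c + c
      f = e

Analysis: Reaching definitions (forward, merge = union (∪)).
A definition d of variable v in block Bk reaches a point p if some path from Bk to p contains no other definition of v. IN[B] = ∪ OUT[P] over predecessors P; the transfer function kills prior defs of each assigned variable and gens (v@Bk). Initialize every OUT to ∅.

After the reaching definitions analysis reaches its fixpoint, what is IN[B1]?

Per-block solution:
  B0: | IN={} | OUT={b@B0}
  B1: | IN={a@B1, b@B0, b@B2, e@B2} | OUT={a@B1, b@B0, b@B2, e@B2}
  B2: | IN={a@B1, b@B0, b@B2, e@B2} | OUT={a@B1, b@B2, e@B2}
  B3: | IN={a@B1, b@B2, e@B2} | OUT={a@B3, b@B2, e@B3}
  B4: | IN={a@B1, a@B3, b@B0, b@B2, c@B7, e@B2, e@B3, f@B6} | OUT={a@B1, a@B3, b@B0, b@B2, c@B7, e@B2, e@B3, f@B6}
  B5: | IN={a@B1, a@B3, b@B0, b@B2, c@B7, e@B2, e@B3, f@B6} | OUT={a@B1, a@B3, b@B0, b@B2, c@B5, e@B2, e@B3, f@B6}
  B6: | IN={a@B1, a@B3, b@B0, b@B2, c@B5, e@B2, e@B3, f@B6} | OUT={a@B1, a@B3, b@B0, b@B2, c@B5, e@B2, e@B3, f@B6}
  B7: | IN={a@B1, a@B3, b@B0, b@B2, c@B5, e@B2, e@B3, f@B6} | OUT={a@B1, a@B3, b@B0, b@B2, c@B7, e@B2, e@B3, f@B6}
  B8: | IN={a@B1, a@B3, b@B0, b@B2, c@B5, c@B7, e@B2, e@B3, f@B6} | OUT={a@B1, a@B3, b@B0, b@B2, c@B5, c@B7, d@B8, e@B2, e@B3, f@B8}

Merge at B1: IN[B1] = OUT[B0] ⊔ OUT[B2] = {a@B1, b@B0, b@B2, e@B2}

Answer: {a@B1, b@B0, b@B2, e@B2}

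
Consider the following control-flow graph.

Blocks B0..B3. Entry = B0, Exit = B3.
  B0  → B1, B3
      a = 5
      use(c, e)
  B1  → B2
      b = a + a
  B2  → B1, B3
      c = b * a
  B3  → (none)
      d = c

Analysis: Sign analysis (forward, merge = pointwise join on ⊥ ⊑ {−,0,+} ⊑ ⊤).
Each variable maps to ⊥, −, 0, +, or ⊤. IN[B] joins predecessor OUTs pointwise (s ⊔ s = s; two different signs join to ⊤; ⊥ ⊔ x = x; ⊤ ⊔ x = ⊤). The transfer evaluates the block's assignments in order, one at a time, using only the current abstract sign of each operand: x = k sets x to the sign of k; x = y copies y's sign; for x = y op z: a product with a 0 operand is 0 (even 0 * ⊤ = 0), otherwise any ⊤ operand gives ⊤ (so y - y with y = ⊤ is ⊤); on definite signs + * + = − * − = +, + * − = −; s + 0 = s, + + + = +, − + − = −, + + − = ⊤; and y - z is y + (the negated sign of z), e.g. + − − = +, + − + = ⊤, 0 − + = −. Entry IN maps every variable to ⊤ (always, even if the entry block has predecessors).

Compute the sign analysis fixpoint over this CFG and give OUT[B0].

Per-block solution:
  B0:  IN=(all ⊤)  OUT={a:+; rest ⊤}
  B1:  IN={a:+; rest ⊤}  OUT={a:+, b:+; rest ⊤}
  B2:  IN={a:+, b:+; rest ⊤}  OUT={a:+, b:+, c:+; rest ⊤}
  B3:  IN={a:+; rest ⊤}  OUT={a:+; rest ⊤}

B0 is the boundary node: IN[B0] = {a: ⊤, b: ⊤, c: ⊤, d: ⊤, e: ⊤, f: ⊤}
Applying B0's transfer function to that IN value gives OUT[B0] (row B0 above).

Answer: {a: +, b: ⊤, c: ⊤, d: ⊤, e: ⊤, f: ⊤}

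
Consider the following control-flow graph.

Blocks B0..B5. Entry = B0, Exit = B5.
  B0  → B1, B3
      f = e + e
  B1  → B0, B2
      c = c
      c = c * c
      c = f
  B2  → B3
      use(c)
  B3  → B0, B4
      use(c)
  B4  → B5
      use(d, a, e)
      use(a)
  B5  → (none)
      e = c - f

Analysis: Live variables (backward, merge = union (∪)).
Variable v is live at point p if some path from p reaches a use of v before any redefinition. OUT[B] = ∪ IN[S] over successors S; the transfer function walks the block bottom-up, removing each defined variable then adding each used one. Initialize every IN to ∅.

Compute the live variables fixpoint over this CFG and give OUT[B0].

Answer: {a, c, d, e, f}

Trace:
Per-block solution:
  B0:  IN={a, c, d, e}  OUT={a, c, d, e, f}
  B1:  IN={a, c, d, e, f}  OUT={a, c, d, e, f}
  B2:  IN={a, c, d, e, f}  OUT={a, c, d, e, f}
  B3:  IN={a, c, d, e, f}  OUT={a, c, d, e, f}
  B4:  IN={a, c, d, e, f}  OUT={c, f}
  B5:  IN={c, f}  OUT={}

Merge at B0: OUT[B0] = IN[B1] ⊔ IN[B3] = {a, c, d, e, f}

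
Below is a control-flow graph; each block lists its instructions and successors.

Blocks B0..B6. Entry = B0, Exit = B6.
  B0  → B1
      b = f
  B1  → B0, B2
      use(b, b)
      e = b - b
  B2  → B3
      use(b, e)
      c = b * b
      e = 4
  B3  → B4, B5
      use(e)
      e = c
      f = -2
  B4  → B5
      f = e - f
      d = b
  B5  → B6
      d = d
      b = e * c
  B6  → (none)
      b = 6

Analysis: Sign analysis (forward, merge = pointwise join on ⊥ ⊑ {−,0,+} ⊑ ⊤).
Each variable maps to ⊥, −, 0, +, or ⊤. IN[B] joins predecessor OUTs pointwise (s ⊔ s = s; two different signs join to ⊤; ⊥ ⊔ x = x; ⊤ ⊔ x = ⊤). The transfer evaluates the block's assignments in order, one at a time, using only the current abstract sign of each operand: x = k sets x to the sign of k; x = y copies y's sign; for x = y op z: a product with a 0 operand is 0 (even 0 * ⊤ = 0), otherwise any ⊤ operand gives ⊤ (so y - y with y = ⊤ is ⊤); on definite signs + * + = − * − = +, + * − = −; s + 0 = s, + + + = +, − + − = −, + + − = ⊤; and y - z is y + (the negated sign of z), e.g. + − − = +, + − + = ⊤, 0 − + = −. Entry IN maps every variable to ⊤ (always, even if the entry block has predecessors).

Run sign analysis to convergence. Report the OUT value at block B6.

Fixpoint table:
  B0:   IN=(all ⊤)   OUT=(all ⊤)
  B1:   IN=(all ⊤)   OUT=(all ⊤)
  B2:   IN=(all ⊤)   OUT={e:+; rest ⊤}
  B3:   IN={e:+; rest ⊤}   OUT={f:-; rest ⊤}
  B4:   IN={f:-; rest ⊤}   OUT=(all ⊤)
  B5:   IN=(all ⊤)   OUT=(all ⊤)
  B6:   IN=(all ⊤)   OUT={b:+; rest ⊤}

Merge at B6: IN[B6] = OUT[B5] = {a: ⊤, b: ⊤, c: ⊤, d: ⊤, e: ⊤, f: ⊤}
Applying B6's transfer function to that IN value gives OUT[B6] (row B6 above).

Answer: {a: ⊤, b: +, c: ⊤, d: ⊤, e: ⊤, f: ⊤}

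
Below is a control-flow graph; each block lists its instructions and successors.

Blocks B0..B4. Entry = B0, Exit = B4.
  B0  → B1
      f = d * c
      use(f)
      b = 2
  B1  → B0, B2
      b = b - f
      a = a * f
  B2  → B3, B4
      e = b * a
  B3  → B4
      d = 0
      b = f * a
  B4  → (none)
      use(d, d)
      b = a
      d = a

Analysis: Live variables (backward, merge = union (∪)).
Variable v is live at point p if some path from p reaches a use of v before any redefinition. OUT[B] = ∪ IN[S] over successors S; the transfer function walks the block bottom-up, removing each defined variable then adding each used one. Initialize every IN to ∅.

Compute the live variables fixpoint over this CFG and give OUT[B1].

Fixpoint table:
  B0:   IN={a, c, d}   OUT={a, b, c, d, f}
  B1:   IN={a, b, c, d, f}   OUT={a, b, c, d, f}
  B2:   IN={a, b, d, f}   OUT={a, d, f}
  B3:   IN={a, f}   OUT={a, d}
  B4:   IN={a, d}   OUT={}

Merge at B1: OUT[B1] = IN[B0] ⊔ IN[B2] = {a, b, c, d, f}

Answer: {a, b, c, d, f}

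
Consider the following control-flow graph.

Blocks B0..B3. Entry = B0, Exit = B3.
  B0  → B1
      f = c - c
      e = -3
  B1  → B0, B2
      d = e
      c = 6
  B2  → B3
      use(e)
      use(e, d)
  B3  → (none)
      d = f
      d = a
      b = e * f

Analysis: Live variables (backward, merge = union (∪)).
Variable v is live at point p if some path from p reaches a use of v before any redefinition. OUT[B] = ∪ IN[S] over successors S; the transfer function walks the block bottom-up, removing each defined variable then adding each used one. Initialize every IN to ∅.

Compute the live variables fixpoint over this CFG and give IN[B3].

Per-block solution:
  B0: | IN={a, c} | OUT={a, e, f}
  B1: | IN={a, e, f} | OUT={a, c, d, e, f}
  B2: | IN={a, d, e, f} | OUT={a, e, f}
  B3: | IN={a, e, f} | OUT={}

B3 is the boundary node: OUT[B3] = {}
Applying B3's transfer function to that OUT value gives IN[B3] (row B3 above).

Answer: {a, e, f}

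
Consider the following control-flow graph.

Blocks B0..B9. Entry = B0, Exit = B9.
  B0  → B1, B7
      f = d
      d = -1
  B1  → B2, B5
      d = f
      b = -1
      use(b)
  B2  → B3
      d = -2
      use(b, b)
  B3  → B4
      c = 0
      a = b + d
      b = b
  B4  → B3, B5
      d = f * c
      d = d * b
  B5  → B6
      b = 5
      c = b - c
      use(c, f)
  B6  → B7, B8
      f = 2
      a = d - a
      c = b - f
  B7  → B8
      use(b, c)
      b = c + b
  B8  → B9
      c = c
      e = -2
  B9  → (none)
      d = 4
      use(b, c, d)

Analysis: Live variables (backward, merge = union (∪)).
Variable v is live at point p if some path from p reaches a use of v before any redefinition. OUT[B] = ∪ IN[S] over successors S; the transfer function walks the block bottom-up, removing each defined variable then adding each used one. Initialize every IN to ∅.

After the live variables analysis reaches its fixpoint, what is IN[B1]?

Answer: {a, c, f}

Derivation:
Per-block solution:
  B0: | IN={a, b, c, d} | OUT={a, b, c, f}
  B1: | IN={a, c, f} | OUT={a, b, c, d, f}
  B2: | IN={b, f} | OUT={b, d, f}
  B3: | IN={b, d, f} | OUT={a, b, c, f}
  B4: | IN={a, b, c, f} | OUT={a, b, c, d, f}
  B5: | IN={a, c, d, f} | OUT={a, b, d}
  B6: | IN={a, b, d} | OUT={b, c}
  B7: | IN={b, c} | OUT={b, c}
  B8: | IN={b, c} | OUT={b, c}
  B9: | IN={b, c} | OUT={}

Merge at B1: OUT[B1] = IN[B2] ⊔ IN[B5] = {a, b, c, d, f}
Applying B1's transfer function to that OUT value gives IN[B1] (row B1 above).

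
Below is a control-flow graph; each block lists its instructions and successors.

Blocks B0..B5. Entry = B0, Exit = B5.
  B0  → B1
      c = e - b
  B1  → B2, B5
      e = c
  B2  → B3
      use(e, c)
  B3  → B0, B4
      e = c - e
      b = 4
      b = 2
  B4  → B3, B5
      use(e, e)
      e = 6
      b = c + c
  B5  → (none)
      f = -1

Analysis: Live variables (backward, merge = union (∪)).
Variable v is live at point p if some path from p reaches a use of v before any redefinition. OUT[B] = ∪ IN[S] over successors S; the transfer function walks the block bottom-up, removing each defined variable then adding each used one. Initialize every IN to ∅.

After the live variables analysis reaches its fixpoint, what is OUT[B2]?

Fixpoint table:
  B0:   IN={b, e}   OUT={c}
  B1:   IN={c}   OUT={c, e}
  B2:   IN={c, e}   OUT={c, e}
  B3:   IN={c, e}   OUT={b, c, e}
  B4:   IN={c, e}   OUT={c, e}
  B5:   IN={}   OUT={}

Merge at B2: OUT[B2] = IN[B3] = {c, e}

Answer: {c, e}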